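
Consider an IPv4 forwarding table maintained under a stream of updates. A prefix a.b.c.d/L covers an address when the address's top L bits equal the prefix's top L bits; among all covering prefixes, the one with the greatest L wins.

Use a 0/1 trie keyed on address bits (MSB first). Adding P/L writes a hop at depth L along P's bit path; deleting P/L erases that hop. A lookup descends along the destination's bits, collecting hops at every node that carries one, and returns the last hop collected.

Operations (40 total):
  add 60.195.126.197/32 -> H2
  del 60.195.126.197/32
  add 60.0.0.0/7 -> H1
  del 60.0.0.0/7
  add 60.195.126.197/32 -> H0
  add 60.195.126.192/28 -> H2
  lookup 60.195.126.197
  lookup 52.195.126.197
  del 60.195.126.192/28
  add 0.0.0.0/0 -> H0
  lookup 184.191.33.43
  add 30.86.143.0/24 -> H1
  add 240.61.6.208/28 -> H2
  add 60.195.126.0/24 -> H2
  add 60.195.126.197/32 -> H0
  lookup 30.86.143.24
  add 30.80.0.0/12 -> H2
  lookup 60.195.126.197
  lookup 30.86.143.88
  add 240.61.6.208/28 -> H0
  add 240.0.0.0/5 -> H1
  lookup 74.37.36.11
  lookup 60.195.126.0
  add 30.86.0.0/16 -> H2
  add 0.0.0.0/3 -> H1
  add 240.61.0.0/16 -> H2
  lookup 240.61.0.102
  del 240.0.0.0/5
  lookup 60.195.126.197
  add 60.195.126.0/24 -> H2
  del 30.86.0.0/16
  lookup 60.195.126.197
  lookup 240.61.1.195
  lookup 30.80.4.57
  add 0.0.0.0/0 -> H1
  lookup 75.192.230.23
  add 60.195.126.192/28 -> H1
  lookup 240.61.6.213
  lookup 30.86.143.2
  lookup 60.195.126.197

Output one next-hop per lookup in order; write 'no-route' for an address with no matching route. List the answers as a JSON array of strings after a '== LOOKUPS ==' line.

Apply in order:
  add 60.195.126.197/32 -> H2 at depth 32
  del 60.195.126.197/32 (clear depth 32)
  add 60.0.0.0/7 -> H1 at depth 7
  del 60.0.0.0/7 (clear depth 7)
  add 60.195.126.197/32 -> H0 at depth 32
  add 60.195.126.192/28 -> H2 at depth 28
  lookup 60.195.126.197: bits 00111100110000110111111011000101 walk d0:-→d1:-→d2:-→d3:-→d4:-→d5:-→d6:-→d7:-→d8:-→d9:-→d10:-→d11:-→d12:-→d13:-→d14:-→d15:-→d16:-→d17:-→d18:-→d19:-→d20:-→d21:-→d22:-→d23:-→d24:-→d25:-→d26:-→d27:-→d28:H2→d29:-→d30:-→d31:-→d32:H0 -> H0
  lookup 52.195.126.197: bits 0011 walk d0:-→d1:-→d2:-→d3:-→d4:- -> no-route
  del 60.195.126.192/28 (clear depth 28)
  add 0.0.0.0/0 -> H0 at depth 0
  lookup 184.191.33.43: bits ε walk d0:H0 -> H0
  add 30.86.143.0/24 -> H1 at depth 24
  add 240.61.6.208/28 -> H2 at depth 28
  add 60.195.126.0/24 -> H2 at depth 24
  add 60.195.126.197/32 -> H0 at depth 32
  lookup 30.86.143.24: bits 000111100101011010001111 walk d0:H0→d1:-→d2:-→d3:-→d4:-→d5:-→d6:-→d7:-→d8:-→d9:-→d10:-→d11:-→d12:-→d13:-→d14:-→d15:-→d16:-→d17:-→d18:-→d19:-→d20:-→d21:-→d22:-→d23:-→d24:H1 -> H1
  add 30.80.0.0/12 -> H2 at depth 12
  lookup 60.195.126.197: bits 00111100110000110111111011000101 walk d0:H0→d1:-→d2:-→d3:-→d4:-→d5:-→d6:-→d7:-→d8:-→d9:-→d10:-→d11:-→d12:-→d13:-→d14:-→d15:-→d16:-→d17:-→d18:-→d19:-→d20:-→d21:-→d22:-→d23:-→d24:H2→d25:-→d26:-→d27:-→d28:-→d29:-→d30:-→d31:-→d32:H0 -> H0
  lookup 30.86.143.88: bits 000111100101011010001111 walk d0:H0→d1:-→d2:-→d3:-→d4:-→d5:-→d6:-→d7:-→d8:-→d9:-→d10:-→d11:-→d12:H2→d13:-→d14:-→d15:-→d16:-→d17:-→d18:-→d19:-→d20:-→d21:-→d22:-→d23:-→d24:H1 -> H1
  add 240.61.6.208/28 -> H0 at depth 28
  add 240.0.0.0/5 -> H1 at depth 5
  lookup 74.37.36.11: bits 0 walk d0:H0→d1:- -> H0
  lookup 60.195.126.0: bits 001111001100001101111110 walk d0:H0→d1:-→d2:-→d3:-→d4:-→d5:-→d6:-→d7:-→d8:-→d9:-→d10:-→d11:-→d12:-→d13:-→d14:-→d15:-→d16:-→d17:-→d18:-→d19:-→d20:-→d21:-→d22:-→d23:-→d24:H2 -> H2
  add 30.86.0.0/16 -> H2 at depth 16
  add 0.0.0.0/3 -> H1 at depth 3
  add 240.61.0.0/16 -> H2 at depth 16
  lookup 240.61.0.102: bits 111100000011110100000 walk d0:H0→d1:-→d2:-→d3:-→d4:-→d5:H1→d6:-→d7:-→d8:-→d9:-→d10:-→d11:-→d12:-→d13:-→d14:-→d15:-→d16:H2→d17:-→d18:-→d19:-→d20:-→d21:- -> H2
  del 240.0.0.0/5 (clear depth 5)
  lookup 60.195.126.197: bits 00111100110000110111111011000101 walk d0:H0→d1:-→d2:-→d3:-→d4:-→d5:-→d6:-→d7:-→d8:-→d9:-→d10:-→d11:-→d12:-→d13:-→d14:-→d15:-→d16:-→d17:-→d18:-→d19:-→d20:-→d21:-→d22:-→d23:-→d24:H2→d25:-→d26:-→d27:-→d28:-→d29:-→d30:-→d31:-→d32:H0 -> H0
  add 60.195.126.0/24 -> H2 at depth 24
  del 30.86.0.0/16 (clear depth 16)
  lookup 60.195.126.197: bits 00111100110000110111111011000101 walk d0:H0→d1:-→d2:-→d3:-→d4:-→d5:-→d6:-→d7:-→d8:-→d9:-→d10:-→d11:-→d12:-→d13:-→d14:-→d15:-→d16:-→d17:-→d18:-→d19:-→d20:-→d21:-→d22:-→d23:-→d24:H2→d25:-→d26:-→d27:-→d28:-→d29:-→d30:-→d31:-→d32:H0 -> H0
  lookup 240.61.1.195: bits 111100000011110100000 walk d0:H0→d1:-→d2:-→d3:-→d4:-→d5:-→d6:-→d7:-→d8:-→d9:-→d10:-→d11:-→d12:-→d13:-→d14:-→d15:-→d16:H2→d17:-→d18:-→d19:-→d20:-→d21:- -> H2
  lookup 30.80.4.57: bits 0001111001010 walk d0:H0→d1:-→d2:-→d3:H1→d4:-→d5:-→d6:-→d7:-→d8:-→d9:-→d10:-→d11:-→d12:H2→d13:- -> H2
  add 0.0.0.0/0 -> H1 at depth 0
  lookup 75.192.230.23: bits 0 walk d0:H1→d1:- -> H1
  add 60.195.126.192/28 -> H1 at depth 28
  lookup 240.61.6.213: bits 1111000000111101000001101101 walk d0:H1→d1:-→d2:-→d3:-→d4:-→d5:-→d6:-→d7:-→d8:-→d9:-→d10:-→d11:-→d12:-→d13:-→d14:-→d15:-→d16:H2→d17:-→d18:-→d19:-→d20:-→d21:-→d22:-→d23:-→d24:-→d25:-→d26:-→d27:-→d28:H0 -> H0
  lookup 30.86.143.2: bits 000111100101011010001111 walk d0:H1→d1:-→d2:-→d3:H1→d4:-→d5:-→d6:-→d7:-→d8:-→d9:-→d10:-→d11:-→d12:H2→d13:-→d14:-→d15:-→d16:-→d17:-→d18:-→d19:-→d20:-→d21:-→d22:-→d23:-→d24:H1 -> H1
  lookup 60.195.126.197: bits 00111100110000110111111011000101 walk d0:H1→d1:-→d2:-→d3:-→d4:-→d5:-→d6:-→d7:-→d8:-→d9:-→d10:-→d11:-→d12:-→d13:-→d14:-→d15:-→d16:-→d17:-→d18:-→d19:-→d20:-→d21:-→d22:-→d23:-→d24:H2→d25:-→d26:-→d27:-→d28:H1→d29:-→d30:-→d31:-→d32:H0 -> H0

== LOOKUPS ==
["H0","no-route","H0","H1","H0","H1","H0","H2","H2","H0","H0","H2","H2","H1","H0","H1","H0"]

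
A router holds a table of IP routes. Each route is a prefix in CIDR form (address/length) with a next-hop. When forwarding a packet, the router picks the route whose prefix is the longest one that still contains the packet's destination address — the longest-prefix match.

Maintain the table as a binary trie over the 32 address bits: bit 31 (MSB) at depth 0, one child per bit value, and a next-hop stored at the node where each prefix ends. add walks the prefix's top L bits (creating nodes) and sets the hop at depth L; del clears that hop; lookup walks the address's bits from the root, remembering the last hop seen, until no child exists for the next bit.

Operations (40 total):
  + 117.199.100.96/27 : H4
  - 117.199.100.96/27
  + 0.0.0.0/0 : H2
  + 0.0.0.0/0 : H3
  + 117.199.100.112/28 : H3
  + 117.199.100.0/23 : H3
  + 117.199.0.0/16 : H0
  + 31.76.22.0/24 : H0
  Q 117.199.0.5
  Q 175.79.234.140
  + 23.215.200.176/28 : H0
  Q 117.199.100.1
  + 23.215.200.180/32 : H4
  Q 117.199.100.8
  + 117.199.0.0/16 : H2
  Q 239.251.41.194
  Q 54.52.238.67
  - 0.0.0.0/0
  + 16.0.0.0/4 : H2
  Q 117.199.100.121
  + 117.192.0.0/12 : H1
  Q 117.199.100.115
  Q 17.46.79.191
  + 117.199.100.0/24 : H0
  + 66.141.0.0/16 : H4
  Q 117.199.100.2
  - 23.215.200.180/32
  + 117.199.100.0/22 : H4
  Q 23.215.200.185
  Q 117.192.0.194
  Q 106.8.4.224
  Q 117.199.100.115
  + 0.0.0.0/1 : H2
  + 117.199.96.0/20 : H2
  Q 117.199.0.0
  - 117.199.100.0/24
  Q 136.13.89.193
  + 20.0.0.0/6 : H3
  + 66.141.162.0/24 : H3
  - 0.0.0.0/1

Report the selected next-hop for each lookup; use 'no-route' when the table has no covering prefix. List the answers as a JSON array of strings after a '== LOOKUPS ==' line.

Process each operation:
  add 117.199.100.96/27 -> H4 at depth 27
  - 117.199.100.96/27 clear@27
  add 0.0.0.0/0 -> H2 at depth 0
  add 0.0.0.0/0 -> H3 at depth 0
  add 117.199.100.112/28 -> H3 at depth 28
  add 117.199.100.0/23 -> H3 at depth 23
  add 117.199.0.0/16 -> H0 at depth 16
  add 31.76.22.0/24 -> H0 at depth 24
  Q 117.199.0.5: descend 01110101110001110 ; hops seen [H3,H0] ; pick H0
  Q 175.79.234.140: descend ε ; hops seen [H3] ; pick H3
  add 23.215.200.176/28 -> H0 at depth 28
  Q 117.199.100.1: descend 0111010111000111011001000 ; hops seen [H3,H0,H3] ; pick H3
  add 23.215.200.180/32 -> H4 at depth 32
  Q 117.199.100.8: descend 0111010111000111011001000 ; hops seen [H3,H0,H3] ; pick H3
  add 117.199.0.0/16 -> H2 at depth 16
  Q 239.251.41.194: descend ε ; hops seen [H3] ; pick H3
  Q 54.52.238.67: descend 00 ; hops seen [H3] ; pick H3
  - 0.0.0.0/0 clear@0
  add 16.0.0.0/4 -> H2 at depth 4
  Q 117.199.100.121: descend 0111010111000111011001000111 ; hops seen [H2,H3,H3] ; pick H3
  add 117.192.0.0/12 -> H1 at depth 12
  Q 117.199.100.115: descend 0111010111000111011001000111 ; hops seen [H1,H2,H3,H3] ; pick H3
  Q 17.46.79.191: descend 00010 ; hops seen [H2] ; pick H2
  add 117.199.100.0/24 -> H0 at depth 24
  add 66.141.0.0/16 -> H4 at depth 16
  Q 117.199.100.2: descend 0111010111000111011001000 ; hops seen [H1,H2,H3,H0] ; pick H0
  - 23.215.200.180/32 clear@32
  add 117.199.100.0/22 -> H4 at depth 22
  Q 23.215.200.185: descend 0001011111010111110010001011 ; hops seen [H2,H0] ; pick H0
  Q 117.192.0.194: descend 0111010111000 ; hops seen [H1] ; pick H1
  Q 106.8.4.224: descend 011 ; hops seen [∅] ; pick no-route
  Q 117.199.100.115: descend 0111010111000111011001000111 ; hops seen [H1,H2,H4,H3,H0,H3] ; pick H3
  add 0.0.0.0/1 -> H2 at depth 1
  add 117.199.96.0/20 -> H2 at depth 20
  Q 117.199.0.0: descend 01110101110001110 ; hops seen [H2,H1,H2] ; pick H2
  - 117.199.100.0/24 clear@24
  Q 136.13.89.193: descend ε ; hops seen [∅] ; pick no-route
  add 20.0.0.0/6 -> H3 at depth 6
  add 66.141.162.0/24 -> H3 at depth 24
  - 0.0.0.0/1 clear@1

== LOOKUPS ==
["H0","H3","H3","H3","H3","H3","H3","H3","H2","H0","H0","H1","no-route","H3","H2","no-route"]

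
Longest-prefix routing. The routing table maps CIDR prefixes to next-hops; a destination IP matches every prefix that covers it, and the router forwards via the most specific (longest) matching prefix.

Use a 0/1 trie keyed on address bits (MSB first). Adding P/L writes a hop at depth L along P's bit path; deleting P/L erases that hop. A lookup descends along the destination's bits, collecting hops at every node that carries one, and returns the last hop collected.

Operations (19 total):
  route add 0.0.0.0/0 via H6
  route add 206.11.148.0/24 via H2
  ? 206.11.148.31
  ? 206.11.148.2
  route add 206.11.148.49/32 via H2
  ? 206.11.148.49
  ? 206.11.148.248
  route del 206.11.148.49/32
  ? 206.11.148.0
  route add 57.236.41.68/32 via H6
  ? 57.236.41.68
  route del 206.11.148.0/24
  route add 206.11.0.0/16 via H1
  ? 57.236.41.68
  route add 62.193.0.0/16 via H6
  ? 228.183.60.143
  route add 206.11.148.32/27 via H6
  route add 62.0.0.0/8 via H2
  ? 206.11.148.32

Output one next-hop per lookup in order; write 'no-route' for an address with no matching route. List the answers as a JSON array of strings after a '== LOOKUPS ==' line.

Process each operation:
  add 0.0.0.0/0 -> H6 at depth 0
  add 206.11.148.0/24 -> H2 at depth 24
  Q 206.11.148.31: descend 110011100000101110010100 ; hops seen [H6,H2] ; pick H2
  Q 206.11.148.2: descend 110011100000101110010100 ; hops seen [H6,H2] ; pick H2
  add 206.11.148.49/32 -> H2 at depth 32
  Q 206.11.148.49: descend 11001110000010111001010000110001 ; hops seen [H6,H2,H2] ; pick H2
  Q 206.11.148.248: descend 110011100000101110010100 ; hops seen [H6,H2] ; pick H2
  - 206.11.148.49/32 clear@32
  Q 206.11.148.0: descend 11001110000010111001010000 ; hops seen [H6,H2] ; pick H2
  add 57.236.41.68/32 -> H6 at depth 32
  Q 57.236.41.68: descend 00111001111011000010100101000100 ; hops seen [H6,H6] ; pick H6
  - 206.11.148.0/24 clear@24
  add 206.11.0.0/16 -> H1 at depth 16
  Q 57.236.41.68: descend 00111001111011000010100101000100 ; hops seen [H6,H6] ; pick H6
  add 62.193.0.0/16 -> H6 at depth 16
  Q 228.183.60.143: descend 11 ; hops seen [H6] ; pick H6
  add 206.11.148.32/27 -> H6 at depth 27
  add 62.0.0.0/8 -> H2 at depth 8
  Q 206.11.148.32: descend 110011100000101110010100001 ; hops seen [H6,H1,H6] ; pick H6

== LOOKUPS ==
["H2","H2","H2","H2","H2","H6","H6","H6","H6"]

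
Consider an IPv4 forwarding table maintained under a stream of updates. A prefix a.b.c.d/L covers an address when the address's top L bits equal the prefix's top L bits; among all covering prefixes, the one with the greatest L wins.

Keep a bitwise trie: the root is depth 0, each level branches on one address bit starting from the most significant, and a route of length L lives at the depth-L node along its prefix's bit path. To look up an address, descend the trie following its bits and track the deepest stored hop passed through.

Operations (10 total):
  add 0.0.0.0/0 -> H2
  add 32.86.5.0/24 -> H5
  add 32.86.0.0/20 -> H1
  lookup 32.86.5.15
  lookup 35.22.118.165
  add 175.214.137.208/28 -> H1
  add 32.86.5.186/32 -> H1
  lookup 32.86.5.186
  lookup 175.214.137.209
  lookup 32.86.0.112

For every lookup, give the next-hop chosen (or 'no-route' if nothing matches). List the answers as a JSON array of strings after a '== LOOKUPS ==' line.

Process each operation:
  add 0.0.0.0/0 -> H2 at depth 0
  add 32.86.5.0/24 -> H5 at depth 24
  add 32.86.0.0/20 -> H1 at depth 20
  Q 32.86.5.15: descend 001000000101011000000101 ; hops seen [H2,H1,H5] ; pick H5
  Q 35.22.118.165: descend 001000 ; hops seen [H2] ; pick H2
  add 175.214.137.208/28 -> H1 at depth 28
  add 32.86.5.186/32 -> H1 at depth 32
  Q 32.86.5.186: descend 00100000010101100000010110111010 ; hops seen [H2,H1,H5,H1] ; pick H1
  Q 175.214.137.209: descend 1010111111010110100010011101 ; hops seen [H2,H1] ; pick H1
  Q 32.86.0.112: descend 001000000101011000000 ; hops seen [H2,H1] ; pick H1

== LOOKUPS ==
["H5","H2","H1","H1","H1"]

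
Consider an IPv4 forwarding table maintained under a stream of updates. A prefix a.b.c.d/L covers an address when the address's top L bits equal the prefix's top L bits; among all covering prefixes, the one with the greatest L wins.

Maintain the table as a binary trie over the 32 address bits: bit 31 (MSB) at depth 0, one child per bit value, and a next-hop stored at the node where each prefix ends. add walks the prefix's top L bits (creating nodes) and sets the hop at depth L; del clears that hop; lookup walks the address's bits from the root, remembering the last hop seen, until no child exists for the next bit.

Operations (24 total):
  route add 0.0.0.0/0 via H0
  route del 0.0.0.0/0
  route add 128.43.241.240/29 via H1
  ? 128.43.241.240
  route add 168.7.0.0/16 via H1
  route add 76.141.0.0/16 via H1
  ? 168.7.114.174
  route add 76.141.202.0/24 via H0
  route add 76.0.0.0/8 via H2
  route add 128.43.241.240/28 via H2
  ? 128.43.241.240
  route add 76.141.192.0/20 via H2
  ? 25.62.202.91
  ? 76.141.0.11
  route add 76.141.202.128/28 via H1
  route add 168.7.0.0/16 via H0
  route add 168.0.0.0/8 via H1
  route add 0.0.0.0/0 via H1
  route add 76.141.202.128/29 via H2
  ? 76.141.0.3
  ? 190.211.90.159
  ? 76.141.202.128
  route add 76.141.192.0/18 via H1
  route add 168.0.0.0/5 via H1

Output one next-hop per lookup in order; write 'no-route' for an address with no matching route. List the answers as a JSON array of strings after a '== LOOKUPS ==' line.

Trace:
  + 0.0.0.0/0 (H0) depth=0
  del 0.0.0.0/0 (clear depth 0)
  + 128.43.241.240/29 (H1) depth=29
  ? 128.43.241.240  path d0:-→d1:-→d2:-→d3:-→d4:-→d5:-→d6:-→d7:-→d8:-→d9:-→d10:-→d11:-→d12:-→d13:-→d14:-→d15:-→d16:-→d17:-→d18:-→d19:-→d20:-→d21:-→d22:-→d23:-→d24:-→d25:-→d26:-→d27:-→d28:-→d29:H1  best=H1
  + 168.7.0.0/16 (H1) depth=16
  + 76.141.0.0/16 (H1) depth=16
  ? 168.7.114.174  path d0:-→d1:-→d2:-→d3:-→d4:-→d5:-→d6:-→d7:-→d8:-→d9:-→d10:-→d11:-→d12:-→d13:-→d14:-→d15:-→d16:H1  best=H1
  + 76.141.202.0/24 (H0) depth=24
  + 76.0.0.0/8 (H2) depth=8
  + 128.43.241.240/28 (H2) depth=28
  ? 128.43.241.240  path d0:-→d1:-→d2:-→d3:-→d4:-→d5:-→d6:-→d7:-→d8:-→d9:-→d10:-→d11:-→d12:-→d13:-→d14:-→d15:-→d16:-→d17:-→d18:-→d19:-→d20:-→d21:-→d22:-→d23:-→d24:-→d25:-→d26:-→d27:-→d28:H2→d29:H1  best=H1
  + 76.141.192.0/20 (H2) depth=20
  ? 25.62.202.91  path d0:-→d1:-  best=no-route
  ? 76.141.0.11  path d0:-→d1:-→d2:-→d3:-→d4:-→d5:-→d6:-→d7:-→d8:H2→d9:-→d10:-→d11:-→d12:-→d13:-→d14:-→d15:-→d16:H1  best=H1
  + 76.141.202.128/28 (H1) depth=28
  + 168.7.0.0/16 (H0) depth=16
  + 168.0.0.0/8 (H1) depth=8
  + 0.0.0.0/0 (H1) depth=0
  + 76.141.202.128/29 (H2) depth=29
  ? 76.141.0.3  path d0:H1→d1:-→d2:-→d3:-→d4:-→d5:-→d6:-→d7:-→d8:H2→d9:-→d10:-→d11:-→d12:-→d13:-→d14:-→d15:-→d16:H1  best=H1
  ? 190.211.90.159  path d0:H1→d1:-→d2:-→d3:-  best=H1
  ? 76.141.202.128  path d0:H1→d1:-→d2:-→d3:-→d4:-→d5:-→d6:-→d7:-→d8:H2→d9:-→d10:-→d11:-→d12:-→d13:-→d14:-→d15:-→d16:H1→d17:-→d18:-→d19:-→d20:H2→d21:-→d22:-→d23:-→d24:H0→d25:-→d26:-→d27:-→d28:H1→d29:H2  best=H2
  + 76.141.192.0/18 (H1) depth=18
  + 168.0.0.0/5 (H1) depth=5

== LOOKUPS ==
["H1","H1","H1","no-route","H1","H1","H1","H2"]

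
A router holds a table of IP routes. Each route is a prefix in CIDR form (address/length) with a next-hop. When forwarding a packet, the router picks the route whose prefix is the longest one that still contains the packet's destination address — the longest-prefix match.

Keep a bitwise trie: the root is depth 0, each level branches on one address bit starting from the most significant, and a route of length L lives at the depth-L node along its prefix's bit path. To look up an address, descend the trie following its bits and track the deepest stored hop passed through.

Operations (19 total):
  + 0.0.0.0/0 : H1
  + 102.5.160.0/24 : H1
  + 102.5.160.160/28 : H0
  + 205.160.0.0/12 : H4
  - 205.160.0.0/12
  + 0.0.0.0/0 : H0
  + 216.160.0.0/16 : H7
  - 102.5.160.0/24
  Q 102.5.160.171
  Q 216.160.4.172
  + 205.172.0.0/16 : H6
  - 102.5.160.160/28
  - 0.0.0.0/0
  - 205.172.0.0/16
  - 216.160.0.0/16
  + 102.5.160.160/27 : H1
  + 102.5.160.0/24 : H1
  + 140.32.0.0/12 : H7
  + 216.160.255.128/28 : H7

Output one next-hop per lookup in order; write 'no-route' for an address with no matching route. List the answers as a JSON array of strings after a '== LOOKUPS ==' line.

Process each operation:
  add 0.0.0.0/0 -> H1 at depth 0
  add 102.5.160.0/24 -> H1 at depth 24
  add 102.5.160.160/28 -> H0 at depth 28
  add 205.160.0.0/12 -> H4 at depth 12
  - 205.160.0.0/12 clear@12
  add 0.0.0.0/0 -> H0 at depth 0
  add 216.160.0.0/16 -> H7 at depth 16
  - 102.5.160.0/24 clear@24
  ? 102.5.160.171  path d0:H0→d1:-→d2:-→d3:-→d4:-→d5:-→d6:-→d7:-→d8:-→d9:-→d10:-→d11:-→d12:-→d13:-→d14:-→d15:-→d16:-→d17:-→d18:-→d19:-→d20:-→d21:-→d22:-→d23:-→d24:-→d25:-→d26:-→d27:-→d28:H0  best=H0
  ? 216.160.4.172  path d0:H0→d1:-→d2:-→d3:-→d4:-→d5:-→d6:-→d7:-→d8:-→d9:-→d10:-→d11:-→d12:-→d13:-→d14:-→d15:-→d16:H7  best=H7
  add 205.172.0.0/16 -> H6 at depth 16
  - 102.5.160.160/28 clear@28
  - 0.0.0.0/0 clear@0
  - 205.172.0.0/16 clear@16
  - 216.160.0.0/16 clear@16
  add 102.5.160.160/27 -> H1 at depth 27
  add 102.5.160.0/24 -> H1 at depth 24
  add 140.32.0.0/12 -> H7 at depth 12
  add 216.160.255.128/28 -> H7 at depth 28

== LOOKUPS ==
["H0","H7"]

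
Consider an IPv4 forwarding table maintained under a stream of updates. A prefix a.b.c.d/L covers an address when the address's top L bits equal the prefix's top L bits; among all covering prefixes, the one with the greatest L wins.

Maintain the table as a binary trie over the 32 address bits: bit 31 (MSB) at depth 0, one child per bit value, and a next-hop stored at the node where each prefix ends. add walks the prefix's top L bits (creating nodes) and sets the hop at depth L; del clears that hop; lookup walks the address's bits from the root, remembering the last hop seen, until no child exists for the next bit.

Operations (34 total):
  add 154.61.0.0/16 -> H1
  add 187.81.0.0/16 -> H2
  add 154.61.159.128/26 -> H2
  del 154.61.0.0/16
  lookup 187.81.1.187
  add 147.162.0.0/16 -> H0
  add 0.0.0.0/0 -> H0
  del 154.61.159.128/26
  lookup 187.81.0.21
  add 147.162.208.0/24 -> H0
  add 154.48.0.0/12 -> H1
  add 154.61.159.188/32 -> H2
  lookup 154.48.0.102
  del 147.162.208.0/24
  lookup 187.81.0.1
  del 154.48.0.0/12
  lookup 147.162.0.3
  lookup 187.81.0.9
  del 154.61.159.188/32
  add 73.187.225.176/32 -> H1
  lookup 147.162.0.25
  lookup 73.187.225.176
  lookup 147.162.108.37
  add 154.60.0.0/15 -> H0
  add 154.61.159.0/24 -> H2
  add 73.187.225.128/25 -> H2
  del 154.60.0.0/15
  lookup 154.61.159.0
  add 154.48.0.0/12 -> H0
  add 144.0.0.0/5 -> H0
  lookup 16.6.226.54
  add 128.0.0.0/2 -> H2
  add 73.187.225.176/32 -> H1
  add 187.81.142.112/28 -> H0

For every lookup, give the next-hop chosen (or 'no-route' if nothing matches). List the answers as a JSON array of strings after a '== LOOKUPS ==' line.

Apply in order:
  + 154.61.0.0/16 (H1) depth=16
  + 187.81.0.0/16 (H2) depth=16
  + 154.61.159.128/26 (H2) depth=26
  del 154.61.0.0/16 (clear depth 16)
  lookup 187.81.1.187: bits 1011101101010001 walk d0:-→d1:-→d2:-→d3:-→d4:-→d5:-→d6:-→d7:-→d8:-→d9:-→d10:-→d11:-→d12:-→d13:-→d14:-→d15:-→d16:H2 -> H2
  + 147.162.0.0/16 (H0) depth=16
  + 0.0.0.0/0 (H0) depth=0
  del 154.61.159.128/26 (clear depth 26)
  lookup 187.81.0.21: bits 1011101101010001 walk d0:H0→d1:-→d2:-→d3:-→d4:-→d5:-→d6:-→d7:-→d8:-→d9:-→d10:-→d11:-→d12:-→d13:-→d14:-→d15:-→d16:H2 -> H2
  + 147.162.208.0/24 (H0) depth=24
  + 154.48.0.0/12 (H1) depth=12
  + 154.61.159.188/32 (H2) depth=32
  lookup 154.48.0.102: bits 100110100011 walk d0:H0→d1:-→d2:-→d3:-→d4:-→d5:-→d6:-→d7:-→d8:-→d9:-→d10:-→d11:-→d12:H1 -> H1
  del 147.162.208.0/24 (clear depth 24)
  lookup 187.81.0.1: bits 1011101101010001 walk d0:H0→d1:-→d2:-→d3:-→d4:-→d5:-→d6:-→d7:-→d8:-→d9:-→d10:-→d11:-→d12:-→d13:-→d14:-→d15:-→d16:H2 -> H2
  del 154.48.0.0/12 (clear depth 12)
  lookup 147.162.0.3: bits 1001001110100010 walk d0:H0→d1:-→d2:-→d3:-→d4:-→d5:-→d6:-→d7:-→d8:-→d9:-→d10:-→d11:-→d12:-→d13:-→d14:-→d15:-→d16:H0 -> H0
  lookup 187.81.0.9: bits 1011101101010001 walk d0:H0→d1:-→d2:-→d3:-→d4:-→d5:-→d6:-→d7:-→d8:-→d9:-→d10:-→d11:-→d12:-→d13:-→d14:-→d15:-→d16:H2 -> H2
  del 154.61.159.188/32 (clear depth 32)
  + 73.187.225.176/32 (H1) depth=32
  lookup 147.162.0.25: bits 1001001110100010 walk d0:H0→d1:-→d2:-→d3:-→d4:-→d5:-→d6:-→d7:-→d8:-→d9:-→d10:-→d11:-→d12:-→d13:-→d14:-→d15:-→d16:H0 -> H0
  lookup 73.187.225.176: bits 01001001101110111110000110110000 walk d0:H0→d1:-→d2:-→d3:-→d4:-→d5:-→d6:-→d7:-→d8:-→d9:-→d10:-→d11:-→d12:-→d13:-→d14:-→d15:-→d16:-→d17:-→d18:-→d19:-→d20:-→d21:-→d22:-→d23:-→d24:-→d25:-→d26:-→d27:-→d28:-→d29:-→d30:-→d31:-→d32:H1 -> H1
  lookup 147.162.108.37: bits 1001001110100010 walk d0:H0→d1:-→d2:-→d3:-→d4:-→d5:-→d6:-→d7:-→d8:-→d9:-→d10:-→d11:-→d12:-→d13:-→d14:-→d15:-→d16:H0 -> H0
  + 154.60.0.0/15 (H0) depth=15
  + 154.61.159.0/24 (H2) depth=24
  + 73.187.225.128/25 (H2) depth=25
  del 154.60.0.0/15 (clear depth 15)
  lookup 154.61.159.0: bits 100110100011110110011111 walk d0:H0→d1:-→d2:-→d3:-→d4:-→d5:-→d6:-→d7:-→d8:-→d9:-→d10:-→d11:-→d12:-→d13:-→d14:-→d15:-→d16:-→d17:-→d18:-→d19:-→d20:-→d21:-→d22:-→d23:-→d24:H2 -> H2
  + 154.48.0.0/12 (H0) depth=12
  + 144.0.0.0/5 (H0) depth=5
  lookup 16.6.226.54: bits 0 walk d0:H0→d1:- -> H0
  + 128.0.0.0/2 (H2) depth=2
  + 73.187.225.176/32 (H1) depth=32
  + 187.81.142.112/28 (H0) depth=28

== LOOKUPS ==
["H2","H2","H1","H2","H0","H2","H0","H1","H0","H2","H0"]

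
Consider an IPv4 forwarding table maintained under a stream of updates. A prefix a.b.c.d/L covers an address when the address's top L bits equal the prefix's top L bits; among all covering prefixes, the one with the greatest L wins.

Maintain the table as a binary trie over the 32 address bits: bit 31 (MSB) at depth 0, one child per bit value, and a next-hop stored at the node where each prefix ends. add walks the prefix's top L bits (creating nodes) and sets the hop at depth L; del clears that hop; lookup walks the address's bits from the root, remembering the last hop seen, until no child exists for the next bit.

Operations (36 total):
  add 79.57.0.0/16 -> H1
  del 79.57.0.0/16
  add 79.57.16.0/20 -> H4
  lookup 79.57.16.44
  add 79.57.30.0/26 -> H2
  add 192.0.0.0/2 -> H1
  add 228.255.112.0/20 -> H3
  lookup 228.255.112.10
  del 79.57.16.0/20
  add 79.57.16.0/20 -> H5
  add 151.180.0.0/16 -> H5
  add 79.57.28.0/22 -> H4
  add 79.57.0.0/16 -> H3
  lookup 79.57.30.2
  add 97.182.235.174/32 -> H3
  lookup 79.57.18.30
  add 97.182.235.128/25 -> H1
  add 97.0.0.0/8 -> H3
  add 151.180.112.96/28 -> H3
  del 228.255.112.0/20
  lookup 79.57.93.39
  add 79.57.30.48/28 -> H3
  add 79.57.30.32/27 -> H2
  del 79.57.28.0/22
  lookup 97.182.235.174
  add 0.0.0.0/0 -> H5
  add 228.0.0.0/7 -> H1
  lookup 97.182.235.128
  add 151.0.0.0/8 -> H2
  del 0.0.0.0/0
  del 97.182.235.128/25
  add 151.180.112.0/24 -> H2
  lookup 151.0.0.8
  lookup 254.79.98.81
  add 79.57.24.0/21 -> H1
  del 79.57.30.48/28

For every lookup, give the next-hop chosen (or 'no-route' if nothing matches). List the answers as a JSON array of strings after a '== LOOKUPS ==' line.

Apply in order:
  add 79.57.0.0/16 -> H1 at depth 16
  del 79.57.0.0/16 (clear depth 16)
  add 79.57.16.0/20 -> H4 at depth 20
  Q 79.57.16.44: descend 01001111001110010001 ; hops seen [H4] ; pick H4
  add 79.57.30.0/26 -> H2 at depth 26
  add 192.0.0.0/2 -> H1 at depth 2
  add 228.255.112.0/20 -> H3 at depth 20
  Q 228.255.112.10: descend 11100100111111110111 ; hops seen [H1,H3] ; pick H3
  del 79.57.16.0/20 (clear depth 20)
  add 79.57.16.0/20 -> H5 at depth 20
  add 151.180.0.0/16 -> H5 at depth 16
  add 79.57.28.0/22 -> H4 at depth 22
  add 79.57.0.0/16 -> H3 at depth 16
  Q 79.57.30.2: descend 01001111001110010001111000 ; hops seen [H3,H5,H4,H2] ; pick H2
  add 97.182.235.174/32 -> H3 at depth 32
  Q 79.57.18.30: descend 01001111001110010001 ; hops seen [H3,H5] ; pick H5
  add 97.182.235.128/25 -> H1 at depth 25
  add 97.0.0.0/8 -> H3 at depth 8
  add 151.180.112.96/28 -> H3 at depth 28
  del 228.255.112.0/20 (clear depth 20)
  Q 79.57.93.39: descend 01001111001110010 ; hops seen [H3] ; pick H3
  add 79.57.30.48/28 -> H3 at depth 28
  add 79.57.30.32/27 -> H2 at depth 27
  del 79.57.28.0/22 (clear depth 22)
  Q 97.182.235.174: descend 01100001101101101110101110101110 ; hops seen [H3,H1,H3] ; pick H3
  add 0.0.0.0/0 -> H5 at depth 0
  add 228.0.0.0/7 -> H1 at depth 7
  Q 97.182.235.128: descend 01100001101101101110101110 ; hops seen [H5,H3,H1] ; pick H1
  add 151.0.0.0/8 -> H2 at depth 8
  del 0.0.0.0/0 (clear depth 0)
  del 97.182.235.128/25 (clear depth 25)
  add 151.180.112.0/24 -> H2 at depth 24
  Q 151.0.0.8: descend 10010111 ; hops seen [H2] ; pick H2
  Q 254.79.98.81: descend 111 ; hops seen [H1] ; pick H1
  add 79.57.24.0/21 -> H1 at depth 21
  del 79.57.30.48/28 (clear depth 28)

== LOOKUPS ==
["H4","H3","H2","H5","H3","H3","H1","H2","H1"]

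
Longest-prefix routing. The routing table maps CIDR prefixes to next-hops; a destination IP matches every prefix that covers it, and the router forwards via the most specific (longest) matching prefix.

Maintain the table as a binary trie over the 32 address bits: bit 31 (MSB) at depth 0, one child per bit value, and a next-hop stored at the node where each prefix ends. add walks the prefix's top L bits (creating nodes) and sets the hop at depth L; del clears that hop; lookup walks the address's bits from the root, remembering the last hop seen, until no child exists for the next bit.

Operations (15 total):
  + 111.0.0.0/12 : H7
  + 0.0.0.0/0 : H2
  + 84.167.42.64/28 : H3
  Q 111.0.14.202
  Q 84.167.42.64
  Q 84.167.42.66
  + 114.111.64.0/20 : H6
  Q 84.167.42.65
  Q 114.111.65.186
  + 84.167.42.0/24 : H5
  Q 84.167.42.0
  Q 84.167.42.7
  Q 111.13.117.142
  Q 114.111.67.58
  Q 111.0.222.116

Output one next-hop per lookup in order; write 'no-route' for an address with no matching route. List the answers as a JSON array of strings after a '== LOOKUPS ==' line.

Apply in order:
  + 111.0.0.0/12 (H7) depth=12
  + 0.0.0.0/0 (H2) depth=0
  + 84.167.42.64/28 (H3) depth=28
  lookup 111.0.14.202: bits 011011110000 walk d0:H2→d1:-→d2:-→d3:-→d4:-→d5:-→d6:-→d7:-→d8:-→d9:-→d10:-→d11:-→d12:H7 -> H7
  lookup 84.167.42.64: bits 0101010010100111001010100100 walk d0:H2→d1:-→d2:-→d3:-→d4:-→d5:-→d6:-→d7:-→d8:-→d9:-→d10:-→d11:-→d12:-→d13:-→d14:-→d15:-→d16:-→d17:-→d18:-→d19:-→d20:-→d21:-→d22:-→d23:-→d24:-→d25:-→d26:-→d27:-→d28:H3 -> H3
  lookup 84.167.42.66: bits 0101010010100111001010100100 walk d0:H2→d1:-→d2:-→d3:-→d4:-→d5:-→d6:-→d7:-→d8:-→d9:-→d10:-→d11:-→d12:-→d13:-→d14:-→d15:-→d16:-→d17:-→d18:-→d19:-→d20:-→d21:-→d22:-→d23:-→d24:-→d25:-→d26:-→d27:-→d28:H3 -> H3
  + 114.111.64.0/20 (H6) depth=20
  lookup 84.167.42.65: bits 0101010010100111001010100100 walk d0:H2→d1:-→d2:-→d3:-→d4:-→d5:-→d6:-→d7:-→d8:-→d9:-→d10:-→d11:-→d12:-→d13:-→d14:-→d15:-→d16:-→d17:-→d18:-→d19:-→d20:-→d21:-→d22:-→d23:-→d24:-→d25:-→d26:-→d27:-→d28:H3 -> H3
  lookup 114.111.65.186: bits 01110010011011110100 walk d0:H2→d1:-→d2:-→d3:-→d4:-→d5:-→d6:-→d7:-→d8:-→d9:-→d10:-→d11:-→d12:-→d13:-→d14:-→d15:-→d16:-→d17:-→d18:-→d19:-→d20:H6 -> H6
  + 84.167.42.0/24 (H5) depth=24
  lookup 84.167.42.0: bits 0101010010100111001010100 walk d0:H2→d1:-→d2:-→d3:-→d4:-→d5:-→d6:-→d7:-→d8:-→d9:-→d10:-→d11:-→d12:-→d13:-→d14:-→d15:-→d16:-→d17:-→d18:-→d19:-→d20:-→d21:-→d22:-→d23:-→d24:H5→d25:- -> H5
  lookup 84.167.42.7: bits 0101010010100111001010100 walk d0:H2→d1:-→d2:-→d3:-→d4:-→d5:-→d6:-→d7:-→d8:-→d9:-→d10:-→d11:-→d12:-→d13:-→d14:-→d15:-→d16:-→d17:-→d18:-→d19:-→d20:-→d21:-→d22:-→d23:-→d24:H5→d25:- -> H5
  lookup 111.13.117.142: bits 011011110000 walk d0:H2→d1:-→d2:-→d3:-→d4:-→d5:-→d6:-→d7:-→d8:-→d9:-→d10:-→d11:-→d12:H7 -> H7
  lookup 114.111.67.58: bits 01110010011011110100 walk d0:H2→d1:-→d2:-→d3:-→d4:-→d5:-→d6:-→d7:-→d8:-→d9:-→d10:-→d11:-→d12:-→d13:-→d14:-→d15:-→d16:-→d17:-→d18:-→d19:-→d20:H6 -> H6
  lookup 111.0.222.116: bits 011011110000 walk d0:H2→d1:-→d2:-→d3:-→d4:-→d5:-→d6:-→d7:-→d8:-→d9:-→d10:-→d11:-→d12:H7 -> H7

== LOOKUPS ==
["H7","H3","H3","H3","H6","H5","H5","H7","H6","H7"]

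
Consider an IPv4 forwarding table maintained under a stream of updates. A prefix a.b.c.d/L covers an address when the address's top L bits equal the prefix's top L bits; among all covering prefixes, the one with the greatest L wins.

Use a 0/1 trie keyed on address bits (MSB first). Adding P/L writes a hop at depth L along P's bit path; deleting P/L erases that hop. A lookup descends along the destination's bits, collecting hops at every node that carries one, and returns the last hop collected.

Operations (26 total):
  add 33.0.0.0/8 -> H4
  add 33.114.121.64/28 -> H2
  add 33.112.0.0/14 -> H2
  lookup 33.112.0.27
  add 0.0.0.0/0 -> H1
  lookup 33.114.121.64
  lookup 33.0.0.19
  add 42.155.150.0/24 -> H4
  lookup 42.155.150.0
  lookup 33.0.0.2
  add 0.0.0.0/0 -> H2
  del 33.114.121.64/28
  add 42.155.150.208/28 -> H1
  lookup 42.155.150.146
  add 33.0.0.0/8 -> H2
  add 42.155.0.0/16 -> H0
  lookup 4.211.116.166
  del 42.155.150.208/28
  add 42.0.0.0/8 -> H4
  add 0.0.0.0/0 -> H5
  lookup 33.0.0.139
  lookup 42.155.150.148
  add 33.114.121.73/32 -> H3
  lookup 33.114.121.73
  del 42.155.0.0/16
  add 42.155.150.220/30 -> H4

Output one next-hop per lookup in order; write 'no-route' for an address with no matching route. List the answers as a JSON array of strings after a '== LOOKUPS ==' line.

Apply in order:
  + 33.0.0.0/8 (H4) depth=8
  + 33.114.121.64/28 (H2) depth=28
  + 33.112.0.0/14 (H2) depth=14
  lookup 33.112.0.27: bits 00100001011100 walk d0:-→d1:-→d2:-→d3:-→d4:-→d5:-→d6:-→d7:-→d8:H4→d9:-→d10:-→d11:-→d12:-→d13:-→d14:H2 -> H2
  + 0.0.0.0/0 (H1) depth=0
  lookup 33.114.121.64: bits 0010000101110010011110010100 walk d0:H1→d1:-→d2:-→d3:-→d4:-→d5:-→d6:-→d7:-→d8:H4→d9:-→d10:-→d11:-→d12:-→d13:-→d14:H2→d15:-→d16:-→d17:-→d18:-→d19:-→d20:-→d21:-→d22:-→d23:-→d24:-→d25:-→d26:-→d27:-→d28:H2 -> H2
  lookup 33.0.0.19: bits 001000010 walk d0:H1→d1:-→d2:-→d3:-→d4:-→d5:-→d6:-→d7:-→d8:H4→d9:- -> H4
  + 42.155.150.0/24 (H4) depth=24
  lookup 42.155.150.0: bits 001010101001101110010110 walk d0:H1→d1:-→d2:-→d3:-→d4:-→d5:-→d6:-→d7:-→d8:-→d9:-→d10:-→d11:-→d12:-→d13:-→d14:-→d15:-→d16:-→d17:-→d18:-→d19:-→d20:-→d21:-→d22:-→d23:-→d24:H4 -> H4
  lookup 33.0.0.2: bits 001000010 walk d0:H1→d1:-→d2:-→d3:-→d4:-→d5:-→d6:-→d7:-→d8:H4→d9:- -> H4
  + 0.0.0.0/0 (H2) depth=0
  - 33.114.121.64/28 clear@28
  + 42.155.150.208/28 (H1) depth=28
  lookup 42.155.150.146: bits 0010101010011011100101101 walk d0:H2→d1:-→d2:-→d3:-→d4:-→d5:-→d6:-→d7:-→d8:-→d9:-→d10:-→d11:-→d12:-→d13:-→d14:-→d15:-→d16:-→d17:-→d18:-→d19:-→d20:-→d21:-→d22:-→d23:-→d24:H4→d25:- -> H4
  + 33.0.0.0/8 (H2) depth=8
  + 42.155.0.0/16 (H0) depth=16
  lookup 4.211.116.166: bits 00 walk d0:H2→d1:-→d2:- -> H2
  - 42.155.150.208/28 clear@28
  + 42.0.0.0/8 (H4) depth=8
  + 0.0.0.0/0 (H5) depth=0
  lookup 33.0.0.139: bits 001000010 walk d0:H5→d1:-→d2:-→d3:-→d4:-→d5:-→d6:-→d7:-→d8:H2→d9:- -> H2
  lookup 42.155.150.148: bits 0010101010011011100101101 walk d0:H5→d1:-→d2:-→d3:-→d4:-→d5:-→d6:-→d7:-→d8:H4→d9:-→d10:-→d11:-→d12:-→d13:-→d14:-→d15:-→d16:H0→d17:-→d18:-→d19:-→d20:-→d21:-→d22:-→d23:-→d24:H4→d25:- -> H4
  + 33.114.121.73/32 (H3) depth=32
  lookup 33.114.121.73: bits 00100001011100100111100101001001 walk d0:H5→d1:-→d2:-→d3:-→d4:-→d5:-→d6:-→d7:-→d8:H2→d9:-→d10:-→d11:-→d12:-→d13:-→d14:H2→d15:-→d16:-→d17:-→d18:-→d19:-→d20:-→d21:-→d22:-→d23:-→d24:-→d25:-→d26:-→d27:-→d28:-→d29:-→d30:-→d31:-→d32:H3 -> H3
  - 42.155.0.0/16 clear@16
  + 42.155.150.220/30 (H4) depth=30

== LOOKUPS ==
["H2","H2","H4","H4","H4","H4","H2","H2","H4","H3"]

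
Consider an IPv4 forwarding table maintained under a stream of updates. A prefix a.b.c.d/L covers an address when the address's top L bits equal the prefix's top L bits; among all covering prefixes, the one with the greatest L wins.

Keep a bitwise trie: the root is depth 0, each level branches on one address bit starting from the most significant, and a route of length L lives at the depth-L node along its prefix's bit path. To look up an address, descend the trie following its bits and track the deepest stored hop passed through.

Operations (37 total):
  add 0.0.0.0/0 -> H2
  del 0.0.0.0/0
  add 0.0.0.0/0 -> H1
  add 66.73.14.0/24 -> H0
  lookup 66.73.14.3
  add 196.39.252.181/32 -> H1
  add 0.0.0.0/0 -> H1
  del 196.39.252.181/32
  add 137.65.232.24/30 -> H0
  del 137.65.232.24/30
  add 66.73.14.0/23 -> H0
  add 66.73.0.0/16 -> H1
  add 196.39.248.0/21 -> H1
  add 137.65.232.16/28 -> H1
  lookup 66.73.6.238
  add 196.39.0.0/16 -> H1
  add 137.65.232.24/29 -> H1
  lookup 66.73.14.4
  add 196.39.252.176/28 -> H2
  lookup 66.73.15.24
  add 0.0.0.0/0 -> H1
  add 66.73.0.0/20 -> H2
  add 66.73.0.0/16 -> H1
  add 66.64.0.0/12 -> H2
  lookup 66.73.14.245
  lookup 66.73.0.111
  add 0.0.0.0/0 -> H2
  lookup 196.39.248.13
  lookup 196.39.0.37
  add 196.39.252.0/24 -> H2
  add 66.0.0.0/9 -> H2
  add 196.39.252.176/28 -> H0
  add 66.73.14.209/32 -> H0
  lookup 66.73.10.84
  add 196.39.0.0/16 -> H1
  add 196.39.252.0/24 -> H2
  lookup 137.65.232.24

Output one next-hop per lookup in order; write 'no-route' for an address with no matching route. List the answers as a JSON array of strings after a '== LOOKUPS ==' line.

Trace:
  + 0.0.0.0/0 (H2) depth=0
  - 0.0.0.0/0 clear@0
  + 0.0.0.0/0 (H1) depth=0
  + 66.73.14.0/24 (H0) depth=24
  Q 66.73.14.3: descend 010000100100100100001110 ; hops seen [H1,H0] ; pick H0
  + 196.39.252.181/32 (H1) depth=32
  + 0.0.0.0/0 (H1) depth=0
  - 196.39.252.181/32 clear@32
  + 137.65.232.24/30 (H0) depth=30
  - 137.65.232.24/30 clear@30
  + 66.73.14.0/23 (H0) depth=23
  + 66.73.0.0/16 (H1) depth=16
  + 196.39.248.0/21 (H1) depth=21
  + 137.65.232.16/28 (H1) depth=28
  Q 66.73.6.238: descend 01000010010010010000 ; hops seen [H1,H1] ; pick H1
  + 196.39.0.0/16 (H1) depth=16
  + 137.65.232.24/29 (H1) depth=29
  Q 66.73.14.4: descend 010000100100100100001110 ; hops seen [H1,H1,H0,H0] ; pick H0
  + 196.39.252.176/28 (H2) depth=28
  Q 66.73.15.24: descend 01000010010010010000111 ; hops seen [H1,H1,H0] ; pick H0
  + 0.0.0.0/0 (H1) depth=0
  + 66.73.0.0/20 (H2) depth=20
  + 66.73.0.0/16 (H1) depth=16
  + 66.64.0.0/12 (H2) depth=12
  Q 66.73.14.245: descend 010000100100100100001110 ; hops seen [H1,H2,H1,H2,H0,H0] ; pick H0
  Q 66.73.0.111: descend 01000010010010010000 ; hops seen [H1,H2,H1,H2] ; pick H2
  + 0.0.0.0/0 (H2) depth=0
  Q 196.39.248.13: descend 110001000010011111111 ; hops seen [H2,H1,H1] ; pick H1
  Q 196.39.0.37: descend 1100010000100111 ; hops seen [H2,H1] ; pick H1
  + 196.39.252.0/24 (H2) depth=24
  + 66.0.0.0/9 (H2) depth=9
  + 196.39.252.176/28 (H0) depth=28
  + 66.73.14.209/32 (H0) depth=32
  Q 66.73.10.84: descend 010000100100100100001 ; hops seen [H2,H2,H2,H1,H2] ; pick H2
  + 196.39.0.0/16 (H1) depth=16
  + 196.39.252.0/24 (H2) depth=24
  Q 137.65.232.24: descend 100010010100000111101000000110 ; hops seen [H2,H1,H1] ; pick H1

== LOOKUPS ==
["H0","H1","H0","H0","H0","H2","H1","H1","H2","H1"]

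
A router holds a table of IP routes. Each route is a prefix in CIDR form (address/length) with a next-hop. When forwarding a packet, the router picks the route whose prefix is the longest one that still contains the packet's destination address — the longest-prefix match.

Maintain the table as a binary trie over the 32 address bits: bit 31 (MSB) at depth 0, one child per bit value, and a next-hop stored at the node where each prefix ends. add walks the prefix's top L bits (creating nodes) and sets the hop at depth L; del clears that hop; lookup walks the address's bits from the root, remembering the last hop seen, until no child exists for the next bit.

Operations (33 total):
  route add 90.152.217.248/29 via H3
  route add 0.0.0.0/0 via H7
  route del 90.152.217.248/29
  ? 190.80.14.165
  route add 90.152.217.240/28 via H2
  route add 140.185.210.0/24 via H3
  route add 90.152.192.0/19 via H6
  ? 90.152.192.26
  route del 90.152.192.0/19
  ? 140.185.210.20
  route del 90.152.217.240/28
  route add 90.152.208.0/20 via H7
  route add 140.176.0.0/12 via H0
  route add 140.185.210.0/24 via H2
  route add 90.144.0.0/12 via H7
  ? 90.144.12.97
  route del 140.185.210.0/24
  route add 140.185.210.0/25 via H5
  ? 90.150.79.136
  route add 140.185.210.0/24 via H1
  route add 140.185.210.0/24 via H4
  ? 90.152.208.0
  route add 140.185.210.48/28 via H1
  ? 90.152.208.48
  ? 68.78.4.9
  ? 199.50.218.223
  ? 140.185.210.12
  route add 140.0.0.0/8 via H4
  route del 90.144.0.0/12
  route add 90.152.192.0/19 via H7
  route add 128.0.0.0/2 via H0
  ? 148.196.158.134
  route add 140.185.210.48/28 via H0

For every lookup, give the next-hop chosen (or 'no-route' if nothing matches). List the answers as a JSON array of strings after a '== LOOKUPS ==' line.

Trace:
  + 90.152.217.248/29 (H3) depth=29
  + 0.0.0.0/0 (H7) depth=0
  del 90.152.217.248/29 (clear depth 29)
  lookup 190.80.14.165: bits ε walk d0:H7 -> H7
  + 90.152.217.240/28 (H2) depth=28
  + 140.185.210.0/24 (H3) depth=24
  + 90.152.192.0/19 (H6) depth=19
  lookup 90.152.192.26: bits 0101101010011000110 walk d0:H7→d1:-→d2:-→d3:-→d4:-→d5:-→d6:-→d7:-→d8:-→d9:-→d10:-→d11:-→d12:-→d13:-→d14:-→d15:-→d16:-→d17:-→d18:-→d19:H6 -> H6
  del 90.152.192.0/19 (clear depth 19)
  lookup 140.185.210.20: bits 100011001011100111010010 walk d0:H7→d1:-→d2:-→d3:-→d4:-→d5:-→d6:-→d7:-→d8:-→d9:-→d10:-→d11:-→d12:-→d13:-→d14:-→d15:-→d16:-→d17:-→d18:-→d19:-→d20:-→d21:-→d22:-→d23:-→d24:H3 -> H3
  del 90.152.217.240/28 (clear depth 28)
  + 90.152.208.0/20 (H7) depth=20
  + 140.176.0.0/12 (H0) depth=12
  + 140.185.210.0/24 (H2) depth=24
  + 90.144.0.0/12 (H7) depth=12
  lookup 90.144.12.97: bits 010110101001 walk d0:H7→d1:-→d2:-→d3:-→d4:-→d5:-→d6:-→d7:-→d8:-→d9:-→d10:-→d11:-→d12:H7 -> H7
  del 140.185.210.0/24 (clear depth 24)
  + 140.185.210.0/25 (H5) depth=25
  lookup 90.150.79.136: bits 010110101001 walk d0:H7→d1:-→d2:-→d3:-→d4:-→d5:-→d6:-→d7:-→d8:-→d9:-→d10:-→d11:-→d12:H7 -> H7
  + 140.185.210.0/24 (H1) depth=24
  + 140.185.210.0/24 (H4) depth=24
  lookup 90.152.208.0: bits 01011010100110001101 walk d0:H7→d1:-→d2:-→d3:-→d4:-→d5:-→d6:-→d7:-→d8:-→d9:-→d10:-→d11:-→d12:H7→d13:-→d14:-→d15:-→d16:-→d17:-→d18:-→d19:-→d20:H7 -> H7
  + 140.185.210.48/28 (H1) depth=28
  lookup 90.152.208.48: bits 01011010100110001101 walk d0:H7→d1:-→d2:-→d3:-→d4:-→d5:-→d6:-→d7:-→d8:-→d9:-→d10:-→d11:-→d12:H7→d13:-→d14:-→d15:-→d16:-→d17:-→d18:-→d19:-→d20:H7 -> H7
  lookup 68.78.4.9: bits 010 walk d0:H7→d1:-→d2:-→d3:- -> H7
  lookup 199.50.218.223: bits 1 walk d0:H7→d1:- -> H7
  lookup 140.185.210.12: bits 10001100101110011101001000 walk d0:H7→d1:-→d2:-→d3:-→d4:-→d5:-→d6:-→d7:-→d8:-→d9:-→d10:-→d11:-→d12:H0→d13:-→d14:-→d15:-→d16:-→d17:-→d18:-→d19:-→d20:-→d21:-→d22:-→d23:-→d24:H4→d25:H5→d26:- -> H5
  + 140.0.0.0/8 (H4) depth=8
  del 90.144.0.0/12 (clear depth 12)
  + 90.152.192.0/19 (H7) depth=19
  + 128.0.0.0/2 (H0) depth=2
  lookup 148.196.158.134: bits 100 walk d0:H7→d1:-→d2:H0→d3:- -> H0
  + 140.185.210.48/28 (H0) depth=28

== LOOKUPS ==
["H7","H6","H3","H7","H7","H7","H7","H7","H7","H5","H0"]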